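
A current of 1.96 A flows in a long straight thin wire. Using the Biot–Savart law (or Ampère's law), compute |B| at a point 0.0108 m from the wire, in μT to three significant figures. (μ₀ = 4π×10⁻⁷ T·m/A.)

For an infinitely long straight wire, B = μ₀I/(2πd).
B = (4π×10⁻⁷ × 1.96) / (2π × 0.0108) = 3.63×10⁻⁵ T.

B ≈ 36.3 μT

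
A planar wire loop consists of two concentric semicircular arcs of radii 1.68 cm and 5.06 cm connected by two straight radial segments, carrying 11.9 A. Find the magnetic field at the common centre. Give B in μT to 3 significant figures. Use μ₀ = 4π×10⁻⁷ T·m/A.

The radial connectors point toward the centre, so dl × r̂ = 0 and they contribute nothing.
Each semicircle gives μ₀I/(4R): inner arc 2.23×10⁻⁴ T, outer arc 7.39×10⁻⁵ T.
The two arcs carry current in opposite angular senses, so their fields oppose: B = |2.23×10⁻⁴ − 7.39×10⁻⁵| = 1.49×10⁻⁴ T.

B ≈ 149 μT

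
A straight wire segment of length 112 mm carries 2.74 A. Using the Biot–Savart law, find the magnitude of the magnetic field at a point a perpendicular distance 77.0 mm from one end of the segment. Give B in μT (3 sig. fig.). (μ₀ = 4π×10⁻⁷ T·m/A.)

B ≈ 2.93 μT

For a finite straight segment, B = (μ₀I/4πd)(sinθ₁ + sinθ₂), where θ₁, θ₂ are the angles from the perpendicular to each end.
The perpendicular foot is at one end, so the two end-offsets along the wire are 0 and L = 0.112 m.
sinθ₁ = 0/√(0²+0.077²) = 0.0000; sinθ₂ = 0.112/√(0.112²+0.077²) = 0.8240.
B = (4π×10⁻⁷ × 2.74) / (4π × 0.077) × (0.0000 + 0.8240) = 2.93×10⁻⁶ T.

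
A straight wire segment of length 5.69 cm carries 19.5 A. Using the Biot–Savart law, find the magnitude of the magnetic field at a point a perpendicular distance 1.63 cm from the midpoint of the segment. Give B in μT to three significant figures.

B ≈ 208 μT

For a finite straight segment, B = (μ₀I/4πd)(sinθ₁ + sinθ₂), where θ₁, θ₂ are the angles from the perpendicular to each end.
The perpendicular from the point meets the wire at its midpoint, so each end is L/2 = 0.02845 m away along the wire.
sinθ₁ = 0.02845/√(0.02845²+0.0163²) = 0.8677; sinθ₂ = 0.02845/√(0.02845²+0.0163²) = 0.8677.
B = (4π×10⁻⁷ × 19.5) / (4π × 0.0163) × (0.8677 + 0.8677) = 2.08×10⁻⁴ T.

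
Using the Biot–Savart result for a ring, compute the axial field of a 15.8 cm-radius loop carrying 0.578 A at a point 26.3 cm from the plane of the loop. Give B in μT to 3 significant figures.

B ≈ 0.314 μT

On the axis of a circular loop, B = μ₀IR² / [2(R²+z²)^(3/2)].
R² + z² = (0.158)² + (0.263)² = 0.09413 m², and (R²+z²)^(3/2) = 2.89×10⁻² m³.
B = (4π×10⁻⁷ × 0.578 × 0.02496) / (2 × 2.89×10⁻²) = 3.14×10⁻⁷ T.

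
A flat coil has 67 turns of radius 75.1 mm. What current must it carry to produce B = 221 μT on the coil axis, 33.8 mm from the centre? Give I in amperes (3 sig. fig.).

I ≈ 0.520 A

For an N-turn coil, B = Nμ₀IR²/[2(R²+z²)^(3/2)] with R = 0.0751 m, z = 0.0338 m, so I = 2B(R²+z²)^(3/2)/(Nμ₀R²) = 2 × 2.21×10⁻⁴ × 5.59×10⁻⁴ / (67 × 4π×10⁻⁷ × 0.00564) = 0.520 A.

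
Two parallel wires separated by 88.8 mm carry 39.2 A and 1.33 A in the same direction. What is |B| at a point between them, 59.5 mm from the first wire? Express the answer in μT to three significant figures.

Each long wire gives B = μ₀I/(2πd). Distances are d₁ = 0.0595 m and d₂ = 0.0293 m.
B₁ = 1.32×10⁻⁴ T, B₂ = 9.08×10⁻⁶ T.
Between parallel currents the two contributions point in opposite directions, so they subtract. B = |B₁ − B₂| = |1.32×10⁻⁴ − 9.08×10⁻⁶| = 1.23×10⁻⁴ T.

B ≈ 123 μT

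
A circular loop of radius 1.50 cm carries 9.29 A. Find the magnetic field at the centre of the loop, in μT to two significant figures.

At the centre of a circular loop the Biot–Savart law gives B = μ₀I/(2R).
B = (4π×10⁻⁷ × 9.29) / (2 × 0.015) = 3.89×10⁻⁴ T.

B ≈ 390 μT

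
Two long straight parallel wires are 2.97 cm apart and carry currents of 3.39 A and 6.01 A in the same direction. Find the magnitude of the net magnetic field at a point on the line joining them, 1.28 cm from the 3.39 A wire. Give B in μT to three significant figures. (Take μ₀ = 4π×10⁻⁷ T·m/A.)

Each long wire gives B = μ₀I/(2πd). Distances are d₁ = 0.0128 m and d₂ = 0.0169 m.
B₁ = 5.30×10⁻⁵ T, B₂ = 7.11×10⁻⁵ T.
Between parallel currents the two contributions point in opposite directions, so they subtract. B = |B₁ − B₂| = |5.30×10⁻⁵ − 7.11×10⁻⁵| = 1.82×10⁻⁵ T.

B ≈ 18.2 μT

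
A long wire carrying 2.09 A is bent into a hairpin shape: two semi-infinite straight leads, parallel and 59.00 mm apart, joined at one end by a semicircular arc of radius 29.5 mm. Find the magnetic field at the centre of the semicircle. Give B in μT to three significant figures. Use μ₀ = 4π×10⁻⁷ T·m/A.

The semicircular arc contributes B_arc = μ₀I·π/(4πR) = μ₀I/(4R) = 2.23×10⁻⁵ T.
Each semi-infinite lead is at perpendicular distance R = 0.0295 m from the centre, with the perpendicular foot at its near end, so it contributes μ₀I/(4πR); both point the same way, together 1.42×10⁻⁵ T.
Arc and leads all point the same direction: B = 2.23×10⁻⁵ + 1.42×10⁻⁵ = 3.64×10⁻⁵ T.

B ≈ 36.4 μT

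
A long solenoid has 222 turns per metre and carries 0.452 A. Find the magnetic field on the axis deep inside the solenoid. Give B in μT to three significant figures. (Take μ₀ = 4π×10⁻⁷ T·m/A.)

B ≈ 126 μT

Inside a long solenoid, B = μ₀nI with n = 222 turns/m.
B = 4π×10⁻⁷ × 222 × 0.452 = 1.26×10⁻⁴ T.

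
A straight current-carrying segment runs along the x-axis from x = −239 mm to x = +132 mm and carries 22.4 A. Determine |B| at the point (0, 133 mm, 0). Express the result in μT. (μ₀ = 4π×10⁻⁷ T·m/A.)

For a finite straight segment, B = (μ₀I/4πd)(sinθ₁ + sinθ₂), where θ₁, θ₂ are the angles from the perpendicular to each end.
The perpendicular distance is d = 0.133 m; the end-offsets along the wire are a = 0.239 m and b = 0.132 m.
sinθ₁ = 0.239/√(0.239²+0.133²) = 0.8738; sinθ₂ = 0.132/√(0.132²+0.133²) = 0.7044.
B = (4π×10⁻⁷ × 22.4) / (4π × 0.133) × (0.8738 + 0.7044) = 2.66×10⁻⁵ T.

B ≈ 26.6 μT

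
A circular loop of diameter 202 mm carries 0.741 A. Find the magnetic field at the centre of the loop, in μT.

B ≈ 4.61 μT

At the centre of a circular loop the Biot–Savart law gives B = μ₀I/(2R) (so R = 0.101 m).
B = (4π×10⁻⁷ × 0.741) / (2 × 0.101) = 4.61×10⁻⁶ T.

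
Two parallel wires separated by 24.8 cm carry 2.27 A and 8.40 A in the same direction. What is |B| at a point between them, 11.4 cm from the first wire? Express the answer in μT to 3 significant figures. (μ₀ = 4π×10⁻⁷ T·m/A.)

Each long wire gives B = μ₀I/(2πd). Distances are d₁ = 0.114 m and d₂ = 0.134 m.
B₁ = 3.98×10⁻⁶ T, B₂ = 1.25×10⁻⁵ T.
Between parallel currents the two contributions point in opposite directions, so they subtract. B = |B₁ − B₂| = |3.98×10⁻⁶ − 1.25×10⁻⁵| = 8.55×10⁻⁶ T.

B ≈ 8.55 μT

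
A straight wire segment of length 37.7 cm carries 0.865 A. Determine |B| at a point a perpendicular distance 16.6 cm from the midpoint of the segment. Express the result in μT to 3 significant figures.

B ≈ 0.782 μT

For a finite straight segment, B = (μ₀I/4πd)(sinθ₁ + sinθ₂), where θ₁, θ₂ are the angles from the perpendicular to each end.
The perpendicular from the point meets the wire at its midpoint, so each end is L/2 = 0.1885 m away along the wire.
sinθ₁ = 0.1885/√(0.1885²+0.166²) = 0.7505; sinθ₂ = 0.1885/√(0.1885²+0.166²) = 0.7505.
B = (4π×10⁻⁷ × 0.865) / (4π × 0.166) × (0.7505 + 0.7505) = 7.82×10⁻⁷ T.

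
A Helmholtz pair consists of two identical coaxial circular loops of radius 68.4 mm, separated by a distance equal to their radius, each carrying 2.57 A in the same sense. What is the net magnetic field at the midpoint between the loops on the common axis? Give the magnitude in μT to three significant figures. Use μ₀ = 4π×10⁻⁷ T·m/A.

B ≈ 33.8 μT

Each loop contributes B = μ₀IR²/[2(R²+z²)^(3/2)] on the axis, with z measured from that loop.
Loop 1 (z = 0.0342 m): B₁ = 1.69×10⁻⁵ T. Loop 2 (z = 0.0342 m): B₂ = 1.69×10⁻⁵ T.
The fields add: B = B₁ + B₂ = 3.38×10⁻⁵ T.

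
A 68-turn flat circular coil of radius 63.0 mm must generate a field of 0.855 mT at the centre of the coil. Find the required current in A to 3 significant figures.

I ≈ 1.26 A

For an N-turn coil, B = Nμ₀I/(2R) with R = 0.063 m, so I = 2RB/(Nμ₀) = 2 × 0.063 × 8.55×10⁻⁴ / (68 × 4π×10⁻⁷) = 1.26 A.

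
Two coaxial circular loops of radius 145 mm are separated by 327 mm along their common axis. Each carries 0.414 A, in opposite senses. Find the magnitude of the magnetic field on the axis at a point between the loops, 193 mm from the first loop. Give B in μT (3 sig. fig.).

Each loop contributes B = μ₀IR²/[2(R²+z²)^(3/2)] on the axis, with z measured from that loop.
Loop 1 (z = 0.193 m): B₁ = 3.89×10⁻⁷ T. Loop 2 (z = 0.134 m): B₂ = 7.11×10⁻⁷ T.
The fields oppose: B = |B₁ − B₂| = 3.22×10⁻⁷ T.

B ≈ 0.322 μT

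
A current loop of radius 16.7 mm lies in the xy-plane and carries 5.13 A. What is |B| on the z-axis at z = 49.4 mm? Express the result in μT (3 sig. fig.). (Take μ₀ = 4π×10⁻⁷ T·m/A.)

On the axis of a circular loop, B = μ₀IR² / [2(R²+z²)^(3/2)].
R² + z² = (0.0167)² + (0.0494)² = 0.002719 m², and (R²+z²)^(3/2) = 1.42×10⁻⁴ m³.
B = (4π×10⁻⁷ × 5.13 × 0.0002789) / (2 × 1.42×10⁻⁴) = 6.34×10⁻⁶ T.

B ≈ 6.34 μT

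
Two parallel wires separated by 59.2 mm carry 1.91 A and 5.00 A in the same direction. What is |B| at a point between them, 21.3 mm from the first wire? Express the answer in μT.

Each long wire gives B = μ₀I/(2πd). Distances are d₁ = 0.0213 m and d₂ = 0.0379 m.
B₁ = 1.79×10⁻⁵ T, B₂ = 2.64×10⁻⁵ T.
Between parallel currents the two contributions point in opposite directions, so they subtract. B = |B₁ − B₂| = |1.79×10⁻⁵ − 2.64×10⁻⁵| = 8.45×10⁻⁶ T.

B ≈ 8.45 μT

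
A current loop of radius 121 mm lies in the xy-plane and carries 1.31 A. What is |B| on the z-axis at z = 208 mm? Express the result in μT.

B ≈ 0.865 μT

On the axis of a circular loop, B = μ₀IR² / [2(R²+z²)^(3/2)].
R² + z² = (0.121)² + (0.208)² = 0.05791 m², and (R²+z²)^(3/2) = 1.39×10⁻² m³.
B = (4π×10⁻⁷ × 1.31 × 0.01464) / (2 × 1.39×10⁻²) = 8.65×10⁻⁷ T.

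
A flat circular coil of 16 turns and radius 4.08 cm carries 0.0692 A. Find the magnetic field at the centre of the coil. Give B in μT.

B ≈ 17.1 μT

For an N-turn flat coil, B = Nμ₀I/(2R) with R = 0.0408 m.
B = 16 × 1.07×10⁻⁶ T = 1.71×10⁻⁵ T.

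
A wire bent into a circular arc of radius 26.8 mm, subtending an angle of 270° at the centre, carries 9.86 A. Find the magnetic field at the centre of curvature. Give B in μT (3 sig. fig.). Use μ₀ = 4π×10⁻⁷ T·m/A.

B ≈ 173 μT

The Biot–Savart field of a circular arc at its centre is B = μ₀Iφ/(4πR), with φ = 4.712 rad.
B = (4π×10⁻⁷ × 9.86 × 4.712) / (4π × 0.0268) = 1.73×10⁻⁴ T.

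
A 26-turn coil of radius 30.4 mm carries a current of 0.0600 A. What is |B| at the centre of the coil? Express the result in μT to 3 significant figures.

For an N-turn flat coil, B = Nμ₀I/(2R) with R = 0.0304 m.
B = 26 × 1.24×10⁻⁶ T = 3.22×10⁻⁵ T.

B ≈ 32.2 μT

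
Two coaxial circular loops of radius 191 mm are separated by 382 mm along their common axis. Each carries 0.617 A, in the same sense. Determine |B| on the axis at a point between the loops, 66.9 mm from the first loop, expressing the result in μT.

Each loop contributes B = μ₀IR²/[2(R²+z²)^(3/2)] on the axis, with z measured from that loop.
Loop 1 (z = 0.0669 m): B₁ = 1.71×10⁻⁶ T. Loop 2 (z = 0.3151 m): B₂ = 2.83×10⁻⁷ T.
The fields add: B = B₁ + B₂ = 1.99×10⁻⁶ T.

B ≈ 1.99 μT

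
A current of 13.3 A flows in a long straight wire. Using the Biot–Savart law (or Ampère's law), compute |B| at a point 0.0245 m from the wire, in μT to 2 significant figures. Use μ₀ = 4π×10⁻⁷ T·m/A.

For an infinitely long straight wire, B = μ₀I/(2πd).
B = (4π×10⁻⁷ × 13.3) / (2π × 0.0245) = 1.09×10⁻⁴ T.

B ≈ 110 μT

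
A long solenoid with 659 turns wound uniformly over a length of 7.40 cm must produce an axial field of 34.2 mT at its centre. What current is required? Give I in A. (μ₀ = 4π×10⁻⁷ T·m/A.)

I ≈ 3.06 A

Inside a long solenoid B = μ₀nI with n = 8905 m⁻¹, so I = B/(μ₀n).
I = 3.42×10⁻² / (4π×10⁻⁷ × 8905) = 3.06 A.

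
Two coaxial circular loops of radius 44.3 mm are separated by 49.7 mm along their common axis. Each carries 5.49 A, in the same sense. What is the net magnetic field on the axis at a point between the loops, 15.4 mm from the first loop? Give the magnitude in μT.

B ≈ 104 μT

Each loop contributes B = μ₀IR²/[2(R²+z²)^(3/2)] on the axis, with z measured from that loop.
Loop 1 (z = 0.0154 m): B₁ = 6.56×10⁻⁵ T. Loop 2 (z = 0.0343 m): B₂ = 3.85×10⁻⁵ T.
The fields add: B = B₁ + B₂ = 1.04×10⁻⁴ T.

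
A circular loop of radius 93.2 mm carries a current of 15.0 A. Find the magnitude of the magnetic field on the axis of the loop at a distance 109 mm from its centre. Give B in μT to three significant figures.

On the axis of a circular loop, B = μ₀IR² / [2(R²+z²)^(3/2)].
R² + z² = (0.0932)² + (0.109)² = 0.02057 m², and (R²+z²)^(3/2) = 2.95×10⁻³ m³.
B = (4π×10⁻⁷ × 15.0 × 0.008686) / (2 × 2.95×10⁻³) = 2.78×10⁻⁵ T.

B ≈ 27.8 μT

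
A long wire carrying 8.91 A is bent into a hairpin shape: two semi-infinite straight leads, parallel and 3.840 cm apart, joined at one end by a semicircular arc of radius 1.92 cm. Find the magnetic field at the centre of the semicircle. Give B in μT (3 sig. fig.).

The semicircular arc contributes B_arc = μ₀I·π/(4πR) = μ₀I/(4R) = 1.46×10⁻⁴ T.
Each semi-infinite lead is at perpendicular distance R = 0.0192 m from the centre, with the perpendicular foot at its near end, so it contributes μ₀I/(4πR); both point the same way, together 9.28×10⁻⁵ T.
Arc and leads all point the same direction: B = 1.46×10⁻⁴ + 9.28×10⁻⁵ = 2.39×10⁻⁴ T.

B ≈ 239 μT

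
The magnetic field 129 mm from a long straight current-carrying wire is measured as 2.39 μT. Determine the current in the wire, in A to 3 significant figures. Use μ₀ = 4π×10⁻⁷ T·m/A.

For a long straight wire B = μ₀I/(2πd), so I = 2πdB/μ₀.
I = 2π × 0.129 × 2.39×10⁻⁶ / (4π×10⁻⁷) = 1.54 A.

I ≈ 1.54 A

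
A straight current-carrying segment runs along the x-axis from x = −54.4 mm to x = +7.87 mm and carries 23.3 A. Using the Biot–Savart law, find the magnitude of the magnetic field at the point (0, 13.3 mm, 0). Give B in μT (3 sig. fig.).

For a finite straight segment, B = (μ₀I/4πd)(sinθ₁ + sinθ₂), where θ₁, θ₂ are the angles from the perpendicular to each end.
The perpendicular distance is d = 0.0133 m; the end-offsets along the wire are a = 0.0544 m and b = 0.00787 m.
sinθ₁ = 0.0544/√(0.0544²+0.0133²) = 0.9714; sinθ₂ = 0.00787/√(0.00787²+0.0133²) = 0.5093.
B = (4π×10⁻⁷ × 23.3) / (4π × 0.0133) × (0.9714 + 0.5093) = 2.59×10⁻⁴ T.

B ≈ 259 μT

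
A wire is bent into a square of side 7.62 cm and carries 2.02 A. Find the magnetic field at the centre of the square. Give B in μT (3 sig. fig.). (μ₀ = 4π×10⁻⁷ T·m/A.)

B ≈ 30.0 μT

Each side is a finite straight segment at perpendicular distance d = a/(2 tan(π/4)) = 0.0381 m from the centre, with end-angles ±π/4.
One side contributes B₁ = (μ₀I/4πd)·2 sin(π/4) = 7.50×10⁻⁶ T.
All 4 sides add in the same direction: B = 4 × 7.50×10⁻⁶ = 3.00×10⁻⁵ T.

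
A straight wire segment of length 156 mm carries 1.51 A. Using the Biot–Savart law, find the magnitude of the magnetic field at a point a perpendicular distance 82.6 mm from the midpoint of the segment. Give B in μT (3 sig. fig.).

B ≈ 2.51 μT

For a finite straight segment, B = (μ₀I/4πd)(sinθ₁ + sinθ₂), where θ₁, θ₂ are the angles from the perpendicular to each end.
The perpendicular from the point meets the wire at its midpoint, so each end is L/2 = 0.078 m away along the wire.
sinθ₁ = 0.078/√(0.078²+0.0826²) = 0.6866; sinθ₂ = 0.078/√(0.078²+0.0826²) = 0.6866.
B = (4π×10⁻⁷ × 1.51) / (4π × 0.0826) × (0.6866 + 0.6866) = 2.51×10⁻⁶ T.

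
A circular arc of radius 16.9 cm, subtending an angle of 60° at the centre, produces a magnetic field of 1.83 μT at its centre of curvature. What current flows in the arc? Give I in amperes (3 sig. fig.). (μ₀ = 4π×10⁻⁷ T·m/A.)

For a circular arc, B = μ₀Iφ/(4πR) with φ in radians; here φ = 1.047 rad.
So I = 4πRB/(μ₀φ) = 4π × 0.169 × 1.83×10⁻⁶ / (4π×10⁻⁷ × 1.047) = 2.95 A.

I ≈ 2.95 A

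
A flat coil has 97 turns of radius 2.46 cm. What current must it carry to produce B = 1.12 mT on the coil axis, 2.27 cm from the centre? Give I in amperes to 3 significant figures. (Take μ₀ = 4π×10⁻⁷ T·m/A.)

I ≈ 1.14 A

For an N-turn coil, B = Nμ₀IR²/[2(R²+z²)^(3/2)] with R = 0.0246 m, z = 0.0227 m, so I = 2B(R²+z²)^(3/2)/(Nμ₀R²) = 2 × 1.12×10⁻³ × 3.75×10⁻⁵ / (97 × 4π×10⁻⁷ × 0.0006052) = 1.14 A.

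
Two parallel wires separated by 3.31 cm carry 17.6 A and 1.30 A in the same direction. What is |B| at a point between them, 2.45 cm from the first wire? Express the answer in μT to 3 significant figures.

Each long wire gives B = μ₀I/(2πd). Distances are d₁ = 0.0245 m and d₂ = 0.0086 m.
B₁ = 1.44×10⁻⁴ T, B₂ = 3.02×10⁻⁵ T.
Between parallel currents the two contributions point in opposite directions, so they subtract. B = |B₁ − B₂| = |1.44×10⁻⁴ − 3.02×10⁻⁵| = 1.13×10⁻⁴ T.

B ≈ 113 μT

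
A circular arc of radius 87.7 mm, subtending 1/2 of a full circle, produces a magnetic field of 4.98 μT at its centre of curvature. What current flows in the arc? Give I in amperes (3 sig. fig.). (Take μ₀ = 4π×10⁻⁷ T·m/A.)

I ≈ 1.39 A

For a circular arc, B = μ₀Iφ/(4πR) with φ in radians; here φ = 3.142 rad.
So I = 4πRB/(μ₀φ) = 4π × 0.0877 × 4.98×10⁻⁶ / (4π×10⁻⁷ × 3.142) = 1.39 A.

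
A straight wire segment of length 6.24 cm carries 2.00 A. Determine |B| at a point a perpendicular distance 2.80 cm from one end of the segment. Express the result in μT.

B ≈ 6.52 μT

For a finite straight segment, B = (μ₀I/4πd)(sinθ₁ + sinθ₂), where θ₁, θ₂ are the angles from the perpendicular to each end.
The perpendicular foot is at one end, so the two end-offsets along the wire are 0 and L = 0.0624 m.
sinθ₁ = 0/√(0²+0.028²) = 0.0000; sinθ₂ = 0.0624/√(0.0624²+0.028²) = 0.9124.
B = (4π×10⁻⁷ × 2.00) / (4π × 0.028) × (0.0000 + 0.9124) = 6.52×10⁻⁶ T.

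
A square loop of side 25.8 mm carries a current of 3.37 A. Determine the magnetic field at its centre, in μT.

B ≈ 148 μT

Each side is a finite straight segment at perpendicular distance d = a/(2 tan(π/4)) = 0.0129 m from the centre, with end-angles ±π/4.
One side contributes B₁ = (μ₀I/4πd)·2 sin(π/4) = 3.69×10⁻⁵ T.
All 4 sides add in the same direction: B = 4 × 3.69×10⁻⁵ = 1.48×10⁻⁴ T.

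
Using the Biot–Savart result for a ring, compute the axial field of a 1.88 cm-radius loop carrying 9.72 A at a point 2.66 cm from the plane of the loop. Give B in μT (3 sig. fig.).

On the axis of a circular loop, B = μ₀IR² / [2(R²+z²)^(3/2)].
R² + z² = (0.0188)² + (0.0266)² = 0.001061 m², and (R²+z²)^(3/2) = 3.46×10⁻⁵ m³.
B = (4π×10⁻⁷ × 9.72 × 0.0003534) / (2 × 3.46×10⁻⁵) = 6.25×10⁻⁵ T.

B ≈ 62.5 μT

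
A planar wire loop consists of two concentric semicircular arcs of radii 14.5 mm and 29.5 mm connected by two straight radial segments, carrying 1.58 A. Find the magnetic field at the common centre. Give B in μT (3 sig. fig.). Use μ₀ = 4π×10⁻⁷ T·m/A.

B ≈ 17.4 μT

The radial connectors point toward the centre, so dl × r̂ = 0 and they contribute nothing.
Each semicircle gives μ₀I/(4R): inner arc 3.42×10⁻⁵ T, outer arc 1.68×10⁻⁵ T.
The two arcs carry current in opposite angular senses, so their fields oppose: B = |3.42×10⁻⁵ − 1.68×10⁻⁵| = 1.74×10⁻⁵ T.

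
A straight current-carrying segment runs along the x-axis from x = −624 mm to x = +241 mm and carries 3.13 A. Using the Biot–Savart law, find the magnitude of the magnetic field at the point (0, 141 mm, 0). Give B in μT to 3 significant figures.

For a finite straight segment, B = (μ₀I/4πd)(sinθ₁ + sinθ₂), where θ₁, θ₂ are the angles from the perpendicular to each end.
The perpendicular distance is d = 0.141 m; the end-offsets along the wire are a = 0.624 m and b = 0.241 m.
sinθ₁ = 0.624/√(0.624²+0.141²) = 0.9754; sinθ₂ = 0.241/√(0.241²+0.141²) = 0.8631.
B = (4π×10⁻⁷ × 3.13) / (4π × 0.141) × (0.9754 + 0.8631) = 4.08×10⁻⁶ T.

B ≈ 4.08 μT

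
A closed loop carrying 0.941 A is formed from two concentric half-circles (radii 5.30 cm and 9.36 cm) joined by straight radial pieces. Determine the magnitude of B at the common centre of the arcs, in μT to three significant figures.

The radial connectors point toward the centre, so dl × r̂ = 0 and they contribute nothing.
Each semicircle gives μ₀I/(4R): inner arc 5.58×10⁻⁶ T, outer arc 3.16×10⁻⁶ T.
The two arcs carry current in opposite angular senses, so their fields oppose: B = |5.58×10⁻⁶ − 3.16×10⁻⁶| = 2.42×10⁻⁶ T.

B ≈ 2.42 μT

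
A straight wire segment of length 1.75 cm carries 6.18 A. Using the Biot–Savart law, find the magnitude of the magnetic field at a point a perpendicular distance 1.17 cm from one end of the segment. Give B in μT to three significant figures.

For a finite straight segment, B = (μ₀I/4πd)(sinθ₁ + sinθ₂), where θ₁, θ₂ are the angles from the perpendicular to each end.
The perpendicular foot is at one end, so the two end-offsets along the wire are 0 and L = 0.0175 m.
sinθ₁ = 0/√(0²+0.0117²) = 0.0000; sinθ₂ = 0.0175/√(0.0175²+0.0117²) = 0.8313.
B = (4π×10⁻⁷ × 6.18) / (4π × 0.0117) × (0.0000 + 0.8313) = 4.39×10⁻⁵ T.

B ≈ 43.9 μT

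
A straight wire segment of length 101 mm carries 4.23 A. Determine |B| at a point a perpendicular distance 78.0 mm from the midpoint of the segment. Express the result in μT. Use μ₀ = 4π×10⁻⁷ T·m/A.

B ≈ 5.89 μT

For a finite straight segment, B = (μ₀I/4πd)(sinθ₁ + sinθ₂), where θ₁, θ₂ are the angles from the perpendicular to each end.
The perpendicular from the point meets the wire at its midpoint, so each end is L/2 = 0.0505 m away along the wire.
sinθ₁ = 0.0505/√(0.0505²+0.078²) = 0.5435; sinθ₂ = 0.0505/√(0.0505²+0.078²) = 0.5435.
B = (4π×10⁻⁷ × 4.23) / (4π × 0.078) × (0.5435 + 0.5435) = 5.89×10⁻⁶ T.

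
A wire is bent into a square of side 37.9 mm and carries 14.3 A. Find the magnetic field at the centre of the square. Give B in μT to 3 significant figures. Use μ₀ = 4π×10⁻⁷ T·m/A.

Each side is a finite straight segment at perpendicular distance d = a/(2 tan(π/4)) = 0.01895 m from the centre, with end-angles ±π/4.
One side contributes B₁ = (μ₀I/4πd)·2 sin(π/4) = 1.07×10⁻⁴ T.
All 4 sides add in the same direction: B = 4 × 1.07×10⁻⁴ = 4.27×10⁻⁴ T.

B ≈ 427 μT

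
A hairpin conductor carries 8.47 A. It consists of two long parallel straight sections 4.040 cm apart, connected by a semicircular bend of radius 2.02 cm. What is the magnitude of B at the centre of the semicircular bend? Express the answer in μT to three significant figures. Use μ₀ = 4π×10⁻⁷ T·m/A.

B ≈ 216 μT

The semicircular arc contributes B_arc = μ₀I·π/(4πR) = μ₀I/(4R) = 1.32×10⁻⁴ T.
Each semi-infinite lead is at perpendicular distance R = 0.0202 m from the centre, with the perpendicular foot at its near end, so it contributes μ₀I/(4πR); both point the same way, together 8.39×10⁻⁵ T.
Arc and leads all point the same direction: B = 1.32×10⁻⁴ + 8.39×10⁻⁵ = 2.16×10⁻⁴ T.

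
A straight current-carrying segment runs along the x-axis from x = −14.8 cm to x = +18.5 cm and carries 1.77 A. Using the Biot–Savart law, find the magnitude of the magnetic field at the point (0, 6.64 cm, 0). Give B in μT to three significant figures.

B ≈ 4.94 μT

For a finite straight segment, B = (μ₀I/4πd)(sinθ₁ + sinθ₂), where θ₁, θ₂ are the angles from the perpendicular to each end.
The perpendicular distance is d = 0.0664 m; the end-offsets along the wire are a = 0.148 m and b = 0.185 m.
sinθ₁ = 0.148/√(0.148²+0.0664²) = 0.9124; sinθ₂ = 0.185/√(0.185²+0.0664²) = 0.9412.
B = (4π×10⁻⁷ × 1.77) / (4π × 0.0664) × (0.9124 + 0.9412) = 4.94×10⁻⁶ T.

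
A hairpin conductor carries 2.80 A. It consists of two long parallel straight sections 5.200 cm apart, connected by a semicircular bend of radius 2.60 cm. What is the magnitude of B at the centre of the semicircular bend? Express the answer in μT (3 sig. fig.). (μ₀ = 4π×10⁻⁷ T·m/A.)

B ≈ 55.4 μT

The semicircular arc contributes B_arc = μ₀I·π/(4πR) = μ₀I/(4R) = 3.38×10⁻⁵ T.
Each semi-infinite lead is at perpendicular distance R = 0.026 m from the centre, with the perpendicular foot at its near end, so it contributes μ₀I/(4πR); both point the same way, together 2.15×10⁻⁵ T.
Arc and leads all point the same direction: B = 3.38×10⁻⁵ + 2.15×10⁻⁵ = 5.54×10⁻⁵ T.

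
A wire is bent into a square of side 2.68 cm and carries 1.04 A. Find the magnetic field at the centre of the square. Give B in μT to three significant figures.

Each side is a finite straight segment at perpendicular distance d = a/(2 tan(π/4)) = 0.0134 m from the centre, with end-angles ±π/4.
One side contributes B₁ = (μ₀I/4πd)·2 sin(π/4) = 1.10×10⁻⁵ T.
All 4 sides add in the same direction: B = 4 × 1.10×10⁻⁵ = 4.39×10⁻⁵ T.

B ≈ 43.9 μT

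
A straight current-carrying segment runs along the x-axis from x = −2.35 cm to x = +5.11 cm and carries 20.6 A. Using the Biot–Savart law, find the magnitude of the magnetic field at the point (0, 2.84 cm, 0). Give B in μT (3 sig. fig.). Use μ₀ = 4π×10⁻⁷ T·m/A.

B ≈ 110 μT

For a finite straight segment, B = (μ₀I/4πd)(sinθ₁ + sinθ₂), where θ₁, θ₂ are the angles from the perpendicular to each end.
The perpendicular distance is d = 0.0284 m; the end-offsets along the wire are a = 0.0235 m and b = 0.0511 m.
sinθ₁ = 0.0235/√(0.0235²+0.0284²) = 0.6375; sinθ₂ = 0.0511/√(0.0511²+0.0284²) = 0.8741.
B = (4π×10⁻⁷ × 20.6) / (4π × 0.0284) × (0.6375 + 0.8741) = 1.10×10⁻⁴ T.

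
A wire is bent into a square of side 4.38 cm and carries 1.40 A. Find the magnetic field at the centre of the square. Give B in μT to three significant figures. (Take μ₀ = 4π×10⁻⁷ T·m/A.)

Each side is a finite straight segment at perpendicular distance d = a/(2 tan(π/4)) = 0.0219 m from the centre, with end-angles ±π/4.
One side contributes B₁ = (μ₀I/4πd)·2 sin(π/4) = 9.04×10⁻⁶ T.
All 4 sides add in the same direction: B = 4 × 9.04×10⁻⁶ = 3.62×10⁻⁵ T.

B ≈ 36.2 μT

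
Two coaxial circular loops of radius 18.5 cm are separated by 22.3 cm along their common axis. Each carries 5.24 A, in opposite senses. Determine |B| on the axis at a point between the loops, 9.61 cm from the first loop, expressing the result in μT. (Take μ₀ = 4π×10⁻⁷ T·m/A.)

Each loop contributes B = μ₀IR²/[2(R²+z²)^(3/2)] on the axis, with z measured from that loop.
Loop 1 (z = 0.0961 m): B₁ = 1.24×10⁻⁵ T. Loop 2 (z = 0.1269 m): B₂ = 9.98×10⁻⁶ T.
The fields oppose: B = |B₁ − B₂| = 2.46×10⁻⁶ T.

B ≈ 2.46 μT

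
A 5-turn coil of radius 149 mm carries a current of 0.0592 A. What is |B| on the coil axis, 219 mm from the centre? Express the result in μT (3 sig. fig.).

B ≈ 0.222 μT

For an N-turn flat coil, B = Nμ₀IR²/[2(R²+z²)^(3/2)] with R = 0.149 m, z = 0.219 m.
B = 5 × 4.44×10⁻⁸ T = 2.22×10⁻⁷ T.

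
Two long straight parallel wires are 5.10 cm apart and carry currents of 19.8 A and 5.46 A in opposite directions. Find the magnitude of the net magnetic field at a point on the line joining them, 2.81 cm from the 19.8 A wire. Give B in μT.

B ≈ 189 μT

Each long wire gives B = μ₀I/(2πd). Distances are d₁ = 0.0281 m and d₂ = 0.0229 m.
B₁ = 1.41×10⁻⁴ T, B₂ = 4.77×10⁻⁵ T.
Between antiparallel currents both contributions point the same way, so they add. B = B₁ + B₂ = 1.41×10⁻⁴ + 4.77×10⁻⁵ = 1.89×10⁻⁴ T.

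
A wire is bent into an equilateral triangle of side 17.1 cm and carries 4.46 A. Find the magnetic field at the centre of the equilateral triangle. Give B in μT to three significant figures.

Each side is a finite straight segment at perpendicular distance d = a/(2 tan(π/3)) = 0.04936 m from the centre, with end-angles ±π/3.
One side contributes B₁ = (μ₀I/4πd)·2 sin(π/3) = 1.56×10⁻⁵ T.
All 3 sides add in the same direction: B = 3 × 1.56×10⁻⁵ = 4.69×10⁻⁵ T.

B ≈ 46.9 μT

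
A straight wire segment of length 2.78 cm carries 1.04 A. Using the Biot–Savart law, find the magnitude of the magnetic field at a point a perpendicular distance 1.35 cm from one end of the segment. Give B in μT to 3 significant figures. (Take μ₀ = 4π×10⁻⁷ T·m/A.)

B ≈ 6.93 μT

For a finite straight segment, B = (μ₀I/4πd)(sinθ₁ + sinθ₂), where θ₁, θ₂ are the angles from the perpendicular to each end.
The perpendicular foot is at one end, so the two end-offsets along the wire are 0 and L = 0.0278 m.
sinθ₁ = 0/√(0²+0.0135²) = 0.0000; sinθ₂ = 0.0278/√(0.0278²+0.0135²) = 0.8995.
B = (4π×10⁻⁷ × 1.04) / (4π × 0.0135) × (0.0000 + 0.8995) = 6.93×10⁻⁶ T.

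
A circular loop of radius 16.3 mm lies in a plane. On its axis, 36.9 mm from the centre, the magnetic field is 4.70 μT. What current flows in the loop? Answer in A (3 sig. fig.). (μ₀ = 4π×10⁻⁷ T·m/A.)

On the axis of a loop, B = μ₀IR²/[2(R²+z²)^(3/2)], so I = 2B(R²+z²)^(3/2)/(μ₀R²).
R² + z² = 0.0002657 + 0.001362 = 0.001627 m²; raised to 3/2 gives 6.56×10⁻⁵ m³.
I = 2 × 4.70×10⁻⁶ × 6.56×10⁻⁵ / (1.26×10⁻⁶ × 0.0002657) = 1.85 A.

I ≈ 1.85 A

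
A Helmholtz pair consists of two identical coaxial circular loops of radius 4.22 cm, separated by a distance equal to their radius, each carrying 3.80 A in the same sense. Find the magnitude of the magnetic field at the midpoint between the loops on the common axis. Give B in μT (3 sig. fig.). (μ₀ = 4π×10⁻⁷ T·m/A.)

B ≈ 81.0 μT

Each loop contributes B = μ₀IR²/[2(R²+z²)^(3/2)] on the axis, with z measured from that loop.
Loop 1 (z = 0.0211 m): B₁ = 4.05×10⁻⁵ T. Loop 2 (z = 0.0211 m): B₂ = 4.05×10⁻⁵ T.
The fields add: B = B₁ + B₂ = 8.10×10⁻⁵ T.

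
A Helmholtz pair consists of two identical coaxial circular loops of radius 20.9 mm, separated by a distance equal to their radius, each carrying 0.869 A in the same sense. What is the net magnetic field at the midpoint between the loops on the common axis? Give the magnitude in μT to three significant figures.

Each loop contributes B = μ₀IR²/[2(R²+z²)^(3/2)] on the axis, with z measured from that loop.
Loop 1 (z = 0.01045 m): B₁ = 1.87×10⁻⁵ T. Loop 2 (z = 0.01045 m): B₂ = 1.87×10⁻⁵ T.
The fields add: B = B₁ + B₂ = 3.74×10⁻⁵ T.

B ≈ 37.4 μT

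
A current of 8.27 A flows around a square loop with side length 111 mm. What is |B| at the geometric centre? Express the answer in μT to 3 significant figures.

Each side is a finite straight segment at perpendicular distance d = a/(2 tan(π/4)) = 0.0555 m from the centre, with end-angles ±π/4.
One side contributes B₁ = (μ₀I/4πd)·2 sin(π/4) = 2.11×10⁻⁵ T.
All 4 sides add in the same direction: B = 4 × 2.11×10⁻⁵ = 8.43×10⁻⁵ T.

B ≈ 84.3 μT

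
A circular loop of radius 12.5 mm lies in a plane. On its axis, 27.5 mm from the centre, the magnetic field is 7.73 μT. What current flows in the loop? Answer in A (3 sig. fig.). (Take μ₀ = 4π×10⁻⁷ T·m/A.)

On the axis of a loop, B = μ₀IR²/[2(R²+z²)^(3/2)], so I = 2B(R²+z²)^(3/2)/(μ₀R²).
R² + z² = 0.0001563 + 0.0007562 = 0.0009125 m²; raised to 3/2 gives 2.76×10⁻⁵ m³.
I = 2 × 7.73×10⁻⁶ × 2.76×10⁻⁵ / (1.26×10⁻⁶ × 0.0001563) = 2.17 A.

I ≈ 2.17 A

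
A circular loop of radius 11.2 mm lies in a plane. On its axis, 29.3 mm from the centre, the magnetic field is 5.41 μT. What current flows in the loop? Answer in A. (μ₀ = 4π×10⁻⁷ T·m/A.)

I ≈ 2.12 A

On the axis of a loop, B = μ₀IR²/[2(R²+z²)^(3/2)], so I = 2B(R²+z²)^(3/2)/(μ₀R²).
R² + z² = 0.0001254 + 0.0008585 = 0.0009839 m²; raised to 3/2 gives 3.09×10⁻⁵ m³.
I = 2 × 5.41×10⁻⁶ × 3.09×10⁻⁵ / (1.26×10⁻⁶ × 0.0001254) = 2.12 A.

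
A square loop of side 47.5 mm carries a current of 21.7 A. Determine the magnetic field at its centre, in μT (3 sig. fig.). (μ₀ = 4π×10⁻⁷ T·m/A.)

Each side is a finite straight segment at perpendicular distance d = a/(2 tan(π/4)) = 0.02375 m from the centre, with end-angles ±π/4.
One side contributes B₁ = (μ₀I/4πd)·2 sin(π/4) = 1.29×10⁻⁴ T.
All 4 sides add in the same direction: B = 4 × 1.29×10⁻⁴ = 5.17×10⁻⁴ T.

B ≈ 517 μT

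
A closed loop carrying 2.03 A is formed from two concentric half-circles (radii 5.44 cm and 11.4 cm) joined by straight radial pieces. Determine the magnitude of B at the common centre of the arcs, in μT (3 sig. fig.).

B ≈ 6.13 μT

The radial connectors point toward the centre, so dl × r̂ = 0 and they contribute nothing.
Each semicircle gives μ₀I/(4R): inner arc 1.17×10⁻⁵ T, outer arc 5.59×10⁻⁶ T.
The two arcs carry current in opposite angular senses, so their fields oppose: B = |1.17×10⁻⁵ − 5.59×10⁻⁶| = 6.13×10⁻⁶ T.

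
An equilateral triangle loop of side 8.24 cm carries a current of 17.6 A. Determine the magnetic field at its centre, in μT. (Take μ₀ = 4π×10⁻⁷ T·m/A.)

Each side is a finite straight segment at perpendicular distance d = a/(2 tan(π/3)) = 0.02379 m from the centre, with end-angles ±π/3.
One side contributes B₁ = (μ₀I/4πd)·2 sin(π/3) = 1.28×10⁻⁴ T.
All 3 sides add in the same direction: B = 3 × 1.28×10⁻⁴ = 3.84×10⁻⁴ T.

B ≈ 384 μT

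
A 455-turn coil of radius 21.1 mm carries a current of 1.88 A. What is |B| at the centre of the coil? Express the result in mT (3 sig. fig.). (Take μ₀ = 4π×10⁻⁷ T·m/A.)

For an N-turn flat coil, B = Nμ₀I/(2R) with R = 0.0211 m.
B = 455 × 5.60×10⁻⁵ T = 2.55×10⁻² T.

B ≈ 25.5 mT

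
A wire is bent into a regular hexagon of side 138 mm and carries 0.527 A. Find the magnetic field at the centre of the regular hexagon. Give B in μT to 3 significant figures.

B ≈ 2.65 μT

Each side is a finite straight segment at perpendicular distance d = a/(2 tan(π/6)) = 0.1195 m from the centre, with end-angles ±π/6.
One side contributes B₁ = (μ₀I/4πd)·2 sin(π/6) = 4.41×10⁻⁷ T.
All 6 sides add in the same direction: B = 6 × 4.41×10⁻⁷ = 2.65×10⁻⁶ T.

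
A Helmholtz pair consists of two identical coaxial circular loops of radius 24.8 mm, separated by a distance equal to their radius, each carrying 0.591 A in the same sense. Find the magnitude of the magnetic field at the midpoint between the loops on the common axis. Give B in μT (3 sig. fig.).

B ≈ 21.4 μT

Each loop contributes B = μ₀IR²/[2(R²+z²)^(3/2)] on the axis, with z measured from that loop.
Loop 1 (z = 0.0124 m): B₁ = 1.07×10⁻⁵ T. Loop 2 (z = 0.0124 m): B₂ = 1.07×10⁻⁵ T.
The fields add: B = B₁ + B₂ = 2.14×10⁻⁵ T.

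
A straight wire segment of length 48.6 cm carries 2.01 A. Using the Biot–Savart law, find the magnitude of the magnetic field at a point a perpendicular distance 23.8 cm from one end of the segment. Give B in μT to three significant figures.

B ≈ 0.758 μT

For a finite straight segment, B = (μ₀I/4πd)(sinθ₁ + sinθ₂), where θ₁, θ₂ are the angles from the perpendicular to each end.
The perpendicular foot is at one end, so the two end-offsets along the wire are 0 and L = 0.486 m.
sinθ₁ = 0/√(0²+0.238²) = 0.0000; sinθ₂ = 0.486/√(0.486²+0.238²) = 0.8981.
B = (4π×10⁻⁷ × 2.01) / (4π × 0.238) × (0.0000 + 0.8981) = 7.58×10⁻⁷ T.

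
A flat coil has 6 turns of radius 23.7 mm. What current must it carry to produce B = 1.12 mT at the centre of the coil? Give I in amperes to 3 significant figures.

For an N-turn coil, B = Nμ₀I/(2R) with R = 0.0237 m, so I = 2RB/(Nμ₀) = 2 × 0.0237 × 1.12×10⁻³ / (6 × 4π×10⁻⁷) = 7.04 A.

I ≈ 7.04 A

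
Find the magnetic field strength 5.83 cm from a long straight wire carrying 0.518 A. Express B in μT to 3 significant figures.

For an infinitely long straight wire, B = μ₀I/(2πd).
B = (4π×10⁻⁷ × 0.518) / (2π × 0.0583) = 1.78×10⁻⁶ T.

B ≈ 1.78 μT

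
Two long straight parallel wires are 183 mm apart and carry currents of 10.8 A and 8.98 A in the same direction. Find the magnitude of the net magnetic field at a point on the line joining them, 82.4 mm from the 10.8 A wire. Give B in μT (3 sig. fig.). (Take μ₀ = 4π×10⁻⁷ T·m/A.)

B ≈ 8.36 μT

Each long wire gives B = μ₀I/(2πd). Distances are d₁ = 0.0824 m and d₂ = 0.1006 m.
B₁ = 2.62×10⁻⁵ T, B₂ = 1.79×10⁻⁵ T.
Between parallel currents the two contributions point in opposite directions, so they subtract. B = |B₁ − B₂| = |2.62×10⁻⁵ − 1.79×10⁻⁵| = 8.36×10⁻⁶ T.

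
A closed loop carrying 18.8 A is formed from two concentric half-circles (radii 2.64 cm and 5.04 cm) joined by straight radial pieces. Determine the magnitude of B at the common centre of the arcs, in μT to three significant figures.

The radial connectors point toward the centre, so dl × r̂ = 0 and they contribute nothing.
Each semicircle gives μ₀I/(4R): inner arc 2.24×10⁻⁴ T, outer arc 1.17×10⁻⁴ T.
The two arcs carry current in opposite angular senses, so their fields oppose: B = |2.24×10⁻⁴ − 1.17×10⁻⁴| = 1.07×10⁻⁴ T.

B ≈ 107 μT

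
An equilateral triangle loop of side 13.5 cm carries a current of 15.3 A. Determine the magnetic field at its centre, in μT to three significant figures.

Each side is a finite straight segment at perpendicular distance d = a/(2 tan(π/3)) = 0.03897 m from the centre, with end-angles ±π/3.
One side contributes B₁ = (μ₀I/4πd)·2 sin(π/3) = 6.80×10⁻⁵ T.
All 3 sides add in the same direction: B = 3 × 6.80×10⁻⁵ = 2.04×10⁻⁴ T.

B ≈ 204 μT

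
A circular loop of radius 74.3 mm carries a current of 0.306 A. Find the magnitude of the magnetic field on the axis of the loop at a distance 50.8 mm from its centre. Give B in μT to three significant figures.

B ≈ 1.46 μT

On the axis of a circular loop, B = μ₀IR² / [2(R²+z²)^(3/2)].
R² + z² = (0.0743)² + (0.0508)² = 0.008101 m², and (R²+z²)^(3/2) = 7.29×10⁻⁴ m³.
B = (4π×10⁻⁷ × 0.306 × 0.00552) / (2 × 7.29×10⁻⁴) = 1.46×10⁻⁶ T.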